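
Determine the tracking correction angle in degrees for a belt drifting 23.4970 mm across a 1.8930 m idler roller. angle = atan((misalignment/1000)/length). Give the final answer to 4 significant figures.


misalign_m = 23.4970 / 1000 = 0.023497 m
angle = atan(0.023497 / 1.8930)
angle = 0.7112 deg


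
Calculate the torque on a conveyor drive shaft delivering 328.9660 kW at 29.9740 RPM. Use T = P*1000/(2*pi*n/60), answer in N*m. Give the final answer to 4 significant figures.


omega = 2*pi*29.9740/60 = 3.13887 rad/s
T = 328.9660*1000 / 3.13887
T = 104800 N*m


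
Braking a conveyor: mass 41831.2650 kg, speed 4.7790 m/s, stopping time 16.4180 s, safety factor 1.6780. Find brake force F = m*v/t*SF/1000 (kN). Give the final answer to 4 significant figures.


F = 41831.2650 * 4.7790 / 16.4180 * 1.6780 / 1000
F = 20.43 kN


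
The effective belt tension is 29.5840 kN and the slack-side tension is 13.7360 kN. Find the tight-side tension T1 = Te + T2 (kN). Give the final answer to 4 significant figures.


T1 = Te + T2 = 29.5840 + 13.7360
T1 = 43.32 kN


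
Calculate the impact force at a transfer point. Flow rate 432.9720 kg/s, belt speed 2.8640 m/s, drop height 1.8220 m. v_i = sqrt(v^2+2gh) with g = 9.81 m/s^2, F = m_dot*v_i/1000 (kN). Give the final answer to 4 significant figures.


v_i = sqrt(2.8640^2 + 2*9.81*1.8220) = 6.62949 m/s
F = 432.9720 * 6.62949 / 1000
F = 2.870 kN


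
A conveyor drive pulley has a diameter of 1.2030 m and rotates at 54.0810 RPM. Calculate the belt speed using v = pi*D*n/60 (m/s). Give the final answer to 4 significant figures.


v = pi * 1.2030 * 54.0810 / 60
v = 3.407 m/s


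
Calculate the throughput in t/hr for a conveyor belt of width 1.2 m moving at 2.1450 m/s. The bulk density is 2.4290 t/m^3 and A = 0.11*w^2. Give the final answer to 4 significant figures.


A = 0.11 * 1.2^2 = 0.1584 m^2
C = 0.1584 * 2.1450 * 2.4290 * 3600
C = 2971 t/hr


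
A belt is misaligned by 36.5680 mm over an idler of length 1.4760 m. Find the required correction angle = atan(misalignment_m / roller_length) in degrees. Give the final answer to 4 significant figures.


misalign_m = 36.5680 / 1000 = 0.036568 m
angle = atan(0.036568 / 1.4760)
angle = 1.419 deg


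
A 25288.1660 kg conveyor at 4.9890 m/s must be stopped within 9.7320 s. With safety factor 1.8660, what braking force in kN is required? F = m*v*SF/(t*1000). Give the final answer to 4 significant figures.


F = 25288.1660 * 4.9890 / 9.7320 * 1.8660 / 1000
F = 24.19 kN


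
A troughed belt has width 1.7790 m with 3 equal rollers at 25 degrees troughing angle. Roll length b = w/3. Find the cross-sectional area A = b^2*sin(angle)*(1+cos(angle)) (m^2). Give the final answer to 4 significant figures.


b = 1.7790/3 = 0.593 m
A = 0.593^2 * sin(25 deg) * (1 + cos(25 deg))
A = 0.2833 m^2


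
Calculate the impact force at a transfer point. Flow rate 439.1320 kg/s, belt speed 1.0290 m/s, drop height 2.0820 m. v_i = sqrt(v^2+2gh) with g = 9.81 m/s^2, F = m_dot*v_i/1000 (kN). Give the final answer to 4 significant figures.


v_i = sqrt(1.0290^2 + 2*9.81*2.0820) = 6.47361 m/s
F = 439.1320 * 6.47361 / 1000
F = 2.843 kN


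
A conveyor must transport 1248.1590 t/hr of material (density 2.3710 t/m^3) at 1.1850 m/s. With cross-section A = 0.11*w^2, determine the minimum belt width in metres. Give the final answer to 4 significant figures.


A_req = 1248.1590 / (1.1850 * 2.3710 * 3600) = 0.123401 m^2
w = sqrt(0.123401 / 0.11)
w = 1.059 m


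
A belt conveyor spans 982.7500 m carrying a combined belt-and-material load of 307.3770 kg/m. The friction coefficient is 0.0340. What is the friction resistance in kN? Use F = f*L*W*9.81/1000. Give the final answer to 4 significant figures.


F = 0.0340 * 982.7500 * 307.3770 * 9.81 / 1000
F = 100.8 kN


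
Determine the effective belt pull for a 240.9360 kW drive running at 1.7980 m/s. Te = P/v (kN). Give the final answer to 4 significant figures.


Te = P / v = 240.9360 / 1.7980
Te = 134.0 kN


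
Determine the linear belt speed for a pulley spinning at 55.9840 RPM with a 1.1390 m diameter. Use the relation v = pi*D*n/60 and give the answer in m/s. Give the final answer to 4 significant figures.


v = pi * 1.1390 * 55.9840 / 60
v = 3.339 m/s


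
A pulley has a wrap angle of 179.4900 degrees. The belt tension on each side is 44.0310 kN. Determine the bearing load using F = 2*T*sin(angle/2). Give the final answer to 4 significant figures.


F = 2 * 44.0310 * sin(179.4900/2 deg)
F = 88.06 kN


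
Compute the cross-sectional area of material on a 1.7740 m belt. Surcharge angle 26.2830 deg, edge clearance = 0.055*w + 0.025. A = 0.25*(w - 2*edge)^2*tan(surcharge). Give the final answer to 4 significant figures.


edge = 0.055*1.7740 + 0.025 = 0.12257 m
ew = 1.7740 - 2*0.12257 = 1.52886 m
A = 0.25 * 1.52886^2 * tan(26.2830 deg)
A = 0.2886 m^2


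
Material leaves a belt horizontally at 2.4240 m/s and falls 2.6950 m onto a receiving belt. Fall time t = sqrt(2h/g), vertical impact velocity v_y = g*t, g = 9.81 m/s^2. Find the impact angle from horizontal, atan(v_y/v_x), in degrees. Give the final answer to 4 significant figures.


t = sqrt(2*2.6950/9.81) = 0.741242 s
v_y = 9.81 * 0.741242 = 7.27158 m/s
angle = atan(7.27158 / 2.4240) = 71.56 deg


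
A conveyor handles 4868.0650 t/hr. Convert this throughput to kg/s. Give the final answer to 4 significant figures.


m_dot = 4868.0650 * 1000 / 3600
m_dot = 1352 kg/s


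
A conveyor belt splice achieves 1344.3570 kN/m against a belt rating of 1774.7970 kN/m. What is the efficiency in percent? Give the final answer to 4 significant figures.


Eff = 1344.3570 / 1774.7970 * 100
Eff = 75.75 %


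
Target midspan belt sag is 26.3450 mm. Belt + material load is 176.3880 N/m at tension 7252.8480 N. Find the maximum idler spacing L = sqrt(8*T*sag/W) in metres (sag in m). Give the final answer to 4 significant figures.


sag = 26.3450/1000 = 0.026345 m
L = sqrt(8 * 7252.8480 * 0.026345 / 176.3880)
L = 2.944 m


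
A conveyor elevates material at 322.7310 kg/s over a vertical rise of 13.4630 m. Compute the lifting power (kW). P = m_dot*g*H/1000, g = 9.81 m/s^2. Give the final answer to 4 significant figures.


P = 322.7310 * 9.81 * 13.4630 / 1000
P = 42.62 kW


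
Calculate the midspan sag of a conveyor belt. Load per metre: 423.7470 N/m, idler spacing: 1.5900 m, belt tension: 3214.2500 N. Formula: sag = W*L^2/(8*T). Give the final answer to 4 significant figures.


sag = 423.7470 * 1.5900^2 / (8 * 3214.2500)
sag = 0.04166 m


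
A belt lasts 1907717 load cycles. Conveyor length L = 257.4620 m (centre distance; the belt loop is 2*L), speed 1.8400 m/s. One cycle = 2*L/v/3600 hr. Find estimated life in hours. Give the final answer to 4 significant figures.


cycle_time = 2 * 257.4620 / 1.8400 / 3600 = 0.0777361 hr
life = 1907717 * 0.0777361 = 148300 hours


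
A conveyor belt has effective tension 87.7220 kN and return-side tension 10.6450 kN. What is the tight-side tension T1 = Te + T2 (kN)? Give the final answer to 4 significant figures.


T1 = Te + T2 = 87.7220 + 10.6450
T1 = 98.37 kN


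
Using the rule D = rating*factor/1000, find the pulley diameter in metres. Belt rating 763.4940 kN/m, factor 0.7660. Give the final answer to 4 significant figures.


D = 763.4940 * 0.7660 / 1000
D = 0.5848 m


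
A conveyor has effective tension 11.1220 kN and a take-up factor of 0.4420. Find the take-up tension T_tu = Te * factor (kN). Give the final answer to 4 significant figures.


T_tu = 11.1220 * 0.4420
T_tu = 4.916 kN


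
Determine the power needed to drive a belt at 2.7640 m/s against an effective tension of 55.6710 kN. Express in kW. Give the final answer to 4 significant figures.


P = Te * v = 55.6710 * 2.7640
P = 153.9 kW


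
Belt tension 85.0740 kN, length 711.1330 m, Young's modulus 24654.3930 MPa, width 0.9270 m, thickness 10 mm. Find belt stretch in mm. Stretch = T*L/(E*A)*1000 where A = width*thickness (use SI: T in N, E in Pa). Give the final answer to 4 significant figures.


A = 0.9270 * 0.01 = 0.00927 m^2
Stretch = 85.0740*1000 * 711.1330 / (24654.3930e6 * 0.00927) * 1000
Stretch = 264.7 mm


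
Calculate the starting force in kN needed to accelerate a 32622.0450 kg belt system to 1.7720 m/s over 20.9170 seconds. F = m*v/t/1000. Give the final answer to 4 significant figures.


F = 32622.0450 * 1.7720 / 20.9170 / 1000
F = 2.764 kN


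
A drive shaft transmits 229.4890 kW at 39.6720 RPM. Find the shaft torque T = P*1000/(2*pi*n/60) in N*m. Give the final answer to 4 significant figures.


omega = 2*pi*39.6720/60 = 4.15444 rad/s
T = 229.4890*1000 / 4.15444
T = 55240 N*m


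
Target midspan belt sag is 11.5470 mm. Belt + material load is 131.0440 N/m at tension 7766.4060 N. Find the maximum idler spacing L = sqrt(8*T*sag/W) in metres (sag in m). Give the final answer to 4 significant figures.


sag = 11.5470/1000 = 0.011547 m
L = sqrt(8 * 7766.4060 * 0.011547 / 131.0440)
L = 2.340 m


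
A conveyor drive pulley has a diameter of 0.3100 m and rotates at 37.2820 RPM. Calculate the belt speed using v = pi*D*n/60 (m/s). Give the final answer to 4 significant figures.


v = pi * 0.3100 * 37.2820 / 60
v = 0.6051 m/s


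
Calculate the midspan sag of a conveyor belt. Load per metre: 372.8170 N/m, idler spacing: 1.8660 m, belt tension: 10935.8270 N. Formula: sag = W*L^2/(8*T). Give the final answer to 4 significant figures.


sag = 372.8170 * 1.8660^2 / (8 * 10935.8270)
sag = 0.01484 m


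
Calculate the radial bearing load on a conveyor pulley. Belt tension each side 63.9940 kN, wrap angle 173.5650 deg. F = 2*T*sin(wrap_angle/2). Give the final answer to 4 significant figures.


F = 2 * 63.9940 * sin(173.5650/2 deg)
F = 127.8 kN


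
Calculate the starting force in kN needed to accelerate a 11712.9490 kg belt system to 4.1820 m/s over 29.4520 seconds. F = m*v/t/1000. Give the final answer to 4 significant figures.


F = 11712.9490 * 4.1820 / 29.4520 / 1000
F = 1.663 kN


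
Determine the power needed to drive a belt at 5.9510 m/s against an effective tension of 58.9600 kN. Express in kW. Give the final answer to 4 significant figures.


P = Te * v = 58.9600 * 5.9510
P = 350.9 kW


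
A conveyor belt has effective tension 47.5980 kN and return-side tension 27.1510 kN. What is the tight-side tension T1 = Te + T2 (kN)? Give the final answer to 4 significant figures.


T1 = Te + T2 = 47.5980 + 27.1510
T1 = 74.75 kN


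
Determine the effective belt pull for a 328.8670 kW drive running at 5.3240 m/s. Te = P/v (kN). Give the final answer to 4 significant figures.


Te = P / v = 328.8670 / 5.3240
Te = 61.77 kN


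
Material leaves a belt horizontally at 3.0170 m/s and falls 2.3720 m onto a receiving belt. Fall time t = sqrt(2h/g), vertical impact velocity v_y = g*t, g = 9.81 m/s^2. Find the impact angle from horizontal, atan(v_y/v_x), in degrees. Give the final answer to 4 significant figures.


t = sqrt(2*2.3720/9.81) = 0.695405 s
v_y = 9.81 * 0.695405 = 6.82192 m/s
angle = atan(6.82192 / 3.0170) = 66.14 deg


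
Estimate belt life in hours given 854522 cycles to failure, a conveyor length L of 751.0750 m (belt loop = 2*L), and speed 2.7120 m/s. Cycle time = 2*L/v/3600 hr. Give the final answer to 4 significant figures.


cycle_time = 2 * 751.0750 / 2.7120 / 3600 = 0.153858 hr
life = 854522 * 0.153858 = 131500 hours


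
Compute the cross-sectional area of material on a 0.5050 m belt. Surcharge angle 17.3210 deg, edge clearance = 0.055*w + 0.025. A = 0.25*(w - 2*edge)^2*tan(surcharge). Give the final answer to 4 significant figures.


edge = 0.055*0.5050 + 0.025 = 0.052775 m
ew = 0.5050 - 2*0.052775 = 0.39945 m
A = 0.25 * 0.39945^2 * tan(17.3210 deg)
A = 0.01244 m^2


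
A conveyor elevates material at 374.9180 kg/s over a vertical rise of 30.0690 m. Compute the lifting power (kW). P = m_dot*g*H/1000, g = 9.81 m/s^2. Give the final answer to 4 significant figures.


P = 374.9180 * 9.81 * 30.0690 / 1000
P = 110.6 kW


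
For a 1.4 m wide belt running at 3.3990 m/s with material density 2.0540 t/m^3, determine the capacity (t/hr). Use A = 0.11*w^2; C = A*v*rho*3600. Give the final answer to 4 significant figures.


A = 0.11 * 1.4^2 = 0.2156 m^2
C = 0.2156 * 3.3990 * 2.0540 * 3600
C = 5419 t/hr


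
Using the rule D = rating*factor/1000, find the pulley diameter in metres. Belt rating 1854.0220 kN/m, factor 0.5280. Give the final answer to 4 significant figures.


D = 1854.0220 * 0.5280 / 1000
D = 0.9789 m


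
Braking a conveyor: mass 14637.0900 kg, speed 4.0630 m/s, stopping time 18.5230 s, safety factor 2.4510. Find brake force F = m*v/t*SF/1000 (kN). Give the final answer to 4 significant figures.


F = 14637.0900 * 4.0630 / 18.5230 * 2.4510 / 1000
F = 7.869 kN


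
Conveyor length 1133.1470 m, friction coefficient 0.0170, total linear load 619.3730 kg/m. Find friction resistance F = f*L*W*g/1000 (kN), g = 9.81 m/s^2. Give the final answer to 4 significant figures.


F = 0.0170 * 1133.1470 * 619.3730 * 9.81 / 1000
F = 117.0 kN


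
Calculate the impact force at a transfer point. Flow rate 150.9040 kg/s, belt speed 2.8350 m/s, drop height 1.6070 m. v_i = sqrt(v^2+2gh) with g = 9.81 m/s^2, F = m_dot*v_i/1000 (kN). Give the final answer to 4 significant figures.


v_i = sqrt(2.8350^2 + 2*9.81*1.6070) = 6.2902 m/s
F = 150.9040 * 6.2902 / 1000
F = 0.9492 kN


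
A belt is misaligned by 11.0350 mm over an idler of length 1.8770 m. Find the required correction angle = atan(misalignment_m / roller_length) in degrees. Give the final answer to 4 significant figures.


misalign_m = 11.0350 / 1000 = 0.011035 m
angle = atan(0.011035 / 1.8770)
angle = 0.3368 deg


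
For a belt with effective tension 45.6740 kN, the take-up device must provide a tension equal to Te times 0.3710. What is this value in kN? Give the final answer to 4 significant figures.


T_tu = 45.6740 * 0.3710
T_tu = 16.95 kN


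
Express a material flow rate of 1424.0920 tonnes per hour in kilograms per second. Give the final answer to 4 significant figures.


m_dot = 1424.0920 * 1000 / 3600
m_dot = 395.6 kg/s


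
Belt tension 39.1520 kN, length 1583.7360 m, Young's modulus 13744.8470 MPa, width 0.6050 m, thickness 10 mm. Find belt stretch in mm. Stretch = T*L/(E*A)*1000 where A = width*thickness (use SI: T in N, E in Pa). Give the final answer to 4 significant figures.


A = 0.6050 * 0.01 = 0.00605 m^2
Stretch = 39.1520*1000 * 1583.7360 / (13744.8470e6 * 0.00605) * 1000
Stretch = 745.7 mm


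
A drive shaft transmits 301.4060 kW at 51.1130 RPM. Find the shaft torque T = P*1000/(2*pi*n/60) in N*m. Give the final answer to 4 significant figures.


omega = 2*pi*51.1130/60 = 5.35254 rad/s
T = 301.4060*1000 / 5.35254
T = 56310 N*m


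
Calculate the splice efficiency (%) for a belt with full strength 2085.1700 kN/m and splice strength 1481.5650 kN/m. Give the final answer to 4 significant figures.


Eff = 1481.5650 / 2085.1700 * 100
Eff = 71.05 %


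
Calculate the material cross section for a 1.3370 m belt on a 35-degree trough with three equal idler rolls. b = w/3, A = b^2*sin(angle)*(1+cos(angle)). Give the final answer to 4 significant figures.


b = 1.3370/3 = 0.445667 m
A = 0.445667^2 * sin(35 deg) * (1 + cos(35 deg))
A = 0.2072 m^2


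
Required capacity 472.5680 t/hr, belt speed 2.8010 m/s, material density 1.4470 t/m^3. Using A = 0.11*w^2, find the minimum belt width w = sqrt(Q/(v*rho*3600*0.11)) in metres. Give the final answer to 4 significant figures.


A_req = 472.5680 / (2.8010 * 1.4470 * 3600) = 0.0323877 m^2
w = sqrt(0.0323877 / 0.11)
w = 0.5426 m


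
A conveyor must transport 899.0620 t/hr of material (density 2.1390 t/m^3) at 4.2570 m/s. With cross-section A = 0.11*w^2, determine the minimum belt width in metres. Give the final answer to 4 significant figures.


A_req = 899.0620 / (4.2570 * 2.1390 * 3600) = 0.0274266 m^2
w = sqrt(0.0274266 / 0.11)
w = 0.4993 m


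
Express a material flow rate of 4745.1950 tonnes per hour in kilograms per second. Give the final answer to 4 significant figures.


m_dot = 4745.1950 * 1000 / 3600
m_dot = 1318 kg/s


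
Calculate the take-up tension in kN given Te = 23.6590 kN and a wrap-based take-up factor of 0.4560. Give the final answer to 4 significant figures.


T_tu = 23.6590 * 0.4560
T_tu = 10.79 kN


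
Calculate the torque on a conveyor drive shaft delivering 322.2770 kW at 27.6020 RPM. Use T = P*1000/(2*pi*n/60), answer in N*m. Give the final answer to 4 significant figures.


omega = 2*pi*27.6020/60 = 2.89047 rad/s
T = 322.2770*1000 / 2.89047
T = 111500 N*m


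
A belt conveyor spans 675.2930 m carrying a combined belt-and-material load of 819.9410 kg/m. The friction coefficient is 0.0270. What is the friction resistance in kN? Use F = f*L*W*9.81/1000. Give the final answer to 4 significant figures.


F = 0.0270 * 675.2930 * 819.9410 * 9.81 / 1000
F = 146.7 kN


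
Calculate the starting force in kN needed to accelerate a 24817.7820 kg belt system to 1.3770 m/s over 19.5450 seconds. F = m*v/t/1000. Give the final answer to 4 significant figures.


F = 24817.7820 * 1.3770 / 19.5450 / 1000
F = 1.748 kN


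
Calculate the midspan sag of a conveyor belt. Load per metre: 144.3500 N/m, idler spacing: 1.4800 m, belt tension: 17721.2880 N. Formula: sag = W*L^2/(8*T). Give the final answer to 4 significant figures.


sag = 144.3500 * 1.4800^2 / (8 * 17721.2880)
sag = 0.002230 m


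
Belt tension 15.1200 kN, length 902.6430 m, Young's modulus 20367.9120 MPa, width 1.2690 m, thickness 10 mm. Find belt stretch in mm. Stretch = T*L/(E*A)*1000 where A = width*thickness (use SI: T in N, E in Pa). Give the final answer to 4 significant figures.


A = 1.2690 * 0.01 = 0.01269 m^2
Stretch = 15.1200*1000 * 902.6430 / (20367.9120e6 * 0.01269) * 1000
Stretch = 52.80 mm


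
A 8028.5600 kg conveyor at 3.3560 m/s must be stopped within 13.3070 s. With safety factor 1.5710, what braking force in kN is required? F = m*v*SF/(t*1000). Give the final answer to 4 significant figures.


F = 8028.5600 * 3.3560 / 13.3070 * 1.5710 / 1000
F = 3.181 kN


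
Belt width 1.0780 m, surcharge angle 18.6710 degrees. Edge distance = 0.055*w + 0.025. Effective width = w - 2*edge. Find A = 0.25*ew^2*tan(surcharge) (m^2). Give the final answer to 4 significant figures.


edge = 0.055*1.0780 + 0.025 = 0.08429 m
ew = 1.0780 - 2*0.08429 = 0.90942 m
A = 0.25 * 0.90942^2 * tan(18.6710 deg)
A = 0.06987 m^2


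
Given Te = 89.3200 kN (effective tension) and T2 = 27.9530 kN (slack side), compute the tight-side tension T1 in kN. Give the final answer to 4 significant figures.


T1 = Te + T2 = 89.3200 + 27.9530
T1 = 117.3 kN


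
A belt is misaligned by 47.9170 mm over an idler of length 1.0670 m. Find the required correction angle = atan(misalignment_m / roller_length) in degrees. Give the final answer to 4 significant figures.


misalign_m = 47.9170 / 1000 = 0.047917 m
angle = atan(0.047917 / 1.0670)
angle = 2.571 deg


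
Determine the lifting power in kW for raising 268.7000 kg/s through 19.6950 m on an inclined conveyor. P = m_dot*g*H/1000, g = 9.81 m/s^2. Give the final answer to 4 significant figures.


P = 268.7000 * 9.81 * 19.6950 / 1000
P = 51.91 kW


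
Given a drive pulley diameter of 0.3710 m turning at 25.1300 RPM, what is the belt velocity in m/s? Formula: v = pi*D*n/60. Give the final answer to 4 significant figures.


v = pi * 0.3710 * 25.1300 / 60
v = 0.4882 m/s


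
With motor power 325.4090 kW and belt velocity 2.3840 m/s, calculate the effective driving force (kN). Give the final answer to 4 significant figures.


Te = P / v = 325.4090 / 2.3840
Te = 136.5 kN


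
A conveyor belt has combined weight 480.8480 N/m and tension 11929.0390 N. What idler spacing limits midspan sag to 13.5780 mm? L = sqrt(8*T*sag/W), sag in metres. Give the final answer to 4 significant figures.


sag = 13.5780/1000 = 0.013578 m
L = sqrt(8 * 11929.0390 * 0.013578 / 480.8480)
L = 1.642 m


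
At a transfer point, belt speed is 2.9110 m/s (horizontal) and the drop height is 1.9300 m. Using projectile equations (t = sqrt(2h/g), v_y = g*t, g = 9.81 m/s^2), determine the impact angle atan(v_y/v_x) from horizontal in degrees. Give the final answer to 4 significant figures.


t = sqrt(2*1.9300/9.81) = 0.627277 s
v_y = 9.81 * 0.627277 = 6.15359 m/s
angle = atan(6.15359 / 2.9110) = 64.68 deg


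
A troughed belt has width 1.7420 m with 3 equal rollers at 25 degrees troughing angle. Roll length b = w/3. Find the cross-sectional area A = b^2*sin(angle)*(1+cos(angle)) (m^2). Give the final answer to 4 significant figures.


b = 1.7420/3 = 0.580667 m
A = 0.580667^2 * sin(25 deg) * (1 + cos(25 deg))
A = 0.2716 m^2


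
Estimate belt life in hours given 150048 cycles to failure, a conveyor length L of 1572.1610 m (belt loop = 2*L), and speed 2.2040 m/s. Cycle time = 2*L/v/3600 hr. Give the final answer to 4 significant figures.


cycle_time = 2 * 1572.1610 / 2.2040 / 3600 = 0.39629 hr
life = 150048 * 0.39629 = 59460 hours


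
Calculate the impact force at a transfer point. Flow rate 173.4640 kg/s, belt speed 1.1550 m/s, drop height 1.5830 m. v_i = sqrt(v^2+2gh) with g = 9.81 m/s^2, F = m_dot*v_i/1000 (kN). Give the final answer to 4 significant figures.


v_i = sqrt(1.1550^2 + 2*9.81*1.5830) = 5.69144 m/s
F = 173.4640 * 5.69144 / 1000
F = 0.9873 kN


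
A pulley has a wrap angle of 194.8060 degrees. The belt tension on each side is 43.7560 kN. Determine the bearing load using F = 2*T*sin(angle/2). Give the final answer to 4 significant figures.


F = 2 * 43.7560 * sin(194.8060/2 deg)
F = 86.78 kN


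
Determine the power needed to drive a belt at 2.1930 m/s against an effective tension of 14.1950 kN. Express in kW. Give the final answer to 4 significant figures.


P = Te * v = 14.1950 * 2.1930
P = 31.13 kW


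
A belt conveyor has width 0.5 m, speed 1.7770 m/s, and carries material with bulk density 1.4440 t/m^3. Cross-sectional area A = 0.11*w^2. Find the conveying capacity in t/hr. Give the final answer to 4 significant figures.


A = 0.11 * 0.5^2 = 0.0275 m^2
C = 0.0275 * 1.7770 * 1.4440 * 3600
C = 254.0 t/hr


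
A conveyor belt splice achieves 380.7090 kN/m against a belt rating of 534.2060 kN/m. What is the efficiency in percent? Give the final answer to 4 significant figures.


Eff = 380.7090 / 534.2060 * 100
Eff = 71.27 %


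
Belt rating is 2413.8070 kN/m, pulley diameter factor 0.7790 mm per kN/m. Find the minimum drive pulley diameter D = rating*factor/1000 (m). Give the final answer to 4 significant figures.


D = 2413.8070 * 0.7790 / 1000
D = 1.880 m


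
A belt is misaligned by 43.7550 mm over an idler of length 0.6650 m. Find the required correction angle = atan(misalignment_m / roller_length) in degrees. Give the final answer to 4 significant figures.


misalign_m = 43.7550 / 1000 = 0.043755 m
angle = atan(0.043755 / 0.6650)
angle = 3.764 deg


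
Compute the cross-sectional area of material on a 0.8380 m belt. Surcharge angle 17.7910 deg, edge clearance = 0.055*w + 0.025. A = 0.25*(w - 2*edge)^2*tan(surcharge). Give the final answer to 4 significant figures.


edge = 0.055*0.8380 + 0.025 = 0.07109 m
ew = 0.8380 - 2*0.07109 = 0.69582 m
A = 0.25 * 0.69582^2 * tan(17.7910 deg)
A = 0.03884 m^2


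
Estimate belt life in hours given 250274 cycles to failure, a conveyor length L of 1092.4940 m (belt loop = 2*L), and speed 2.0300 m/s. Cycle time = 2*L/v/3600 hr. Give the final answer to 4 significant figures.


cycle_time = 2 * 1092.4940 / 2.0300 / 3600 = 0.298986 hr
life = 250274 * 0.298986 = 74830 hours


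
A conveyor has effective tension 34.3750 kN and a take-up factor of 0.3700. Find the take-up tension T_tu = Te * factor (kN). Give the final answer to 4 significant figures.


T_tu = 34.3750 * 0.3700
T_tu = 12.72 kN


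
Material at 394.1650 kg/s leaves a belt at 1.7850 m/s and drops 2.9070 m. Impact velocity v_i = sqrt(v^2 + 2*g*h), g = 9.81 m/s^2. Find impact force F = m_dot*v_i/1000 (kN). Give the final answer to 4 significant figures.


v_i = sqrt(1.7850^2 + 2*9.81*2.9070) = 7.76026 m/s
F = 394.1650 * 7.76026 / 1000
F = 3.059 kN


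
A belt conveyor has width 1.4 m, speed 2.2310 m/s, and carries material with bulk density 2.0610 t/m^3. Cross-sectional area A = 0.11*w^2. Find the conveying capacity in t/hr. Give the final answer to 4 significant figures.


A = 0.11 * 1.4^2 = 0.2156 m^2
C = 0.2156 * 2.2310 * 2.0610 * 3600
C = 3569 t/hr


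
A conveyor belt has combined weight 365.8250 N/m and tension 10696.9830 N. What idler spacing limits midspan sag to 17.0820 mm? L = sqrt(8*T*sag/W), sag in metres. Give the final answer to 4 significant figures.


sag = 17.0820/1000 = 0.017082 m
L = sqrt(8 * 10696.9830 * 0.017082 / 365.8250)
L = 1.999 m


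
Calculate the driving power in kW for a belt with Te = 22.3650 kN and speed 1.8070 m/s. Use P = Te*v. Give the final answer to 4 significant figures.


P = Te * v = 22.3650 * 1.8070
P = 40.41 kW


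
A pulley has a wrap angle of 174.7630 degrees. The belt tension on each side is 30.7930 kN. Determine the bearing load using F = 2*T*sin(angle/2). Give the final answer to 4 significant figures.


F = 2 * 30.7930 * sin(174.7630/2 deg)
F = 61.52 kN


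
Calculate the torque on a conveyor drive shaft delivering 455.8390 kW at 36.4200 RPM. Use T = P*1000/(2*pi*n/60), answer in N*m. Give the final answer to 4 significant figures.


omega = 2*pi*36.4200/60 = 3.81389 rad/s
T = 455.8390*1000 / 3.81389
T = 119500 N*m


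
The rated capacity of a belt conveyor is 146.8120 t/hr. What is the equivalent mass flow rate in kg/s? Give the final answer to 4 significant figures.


m_dot = 146.8120 * 1000 / 3600
m_dot = 40.78 kg/s


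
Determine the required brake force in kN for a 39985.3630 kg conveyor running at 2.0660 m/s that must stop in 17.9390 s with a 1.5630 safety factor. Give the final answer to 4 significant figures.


F = 39985.3630 * 2.0660 / 17.9390 * 1.5630 / 1000
F = 7.198 kN


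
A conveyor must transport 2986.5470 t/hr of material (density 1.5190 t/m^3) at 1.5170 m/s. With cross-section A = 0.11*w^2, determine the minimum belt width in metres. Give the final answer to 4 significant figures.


A_req = 2986.5470 / (1.5170 * 1.5190 * 3600) = 0.360017 m^2
w = sqrt(0.360017 / 0.11)
w = 1.809 m


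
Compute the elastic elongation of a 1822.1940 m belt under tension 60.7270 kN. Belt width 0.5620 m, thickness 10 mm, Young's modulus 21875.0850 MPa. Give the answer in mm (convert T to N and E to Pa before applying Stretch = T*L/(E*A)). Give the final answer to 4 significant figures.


A = 0.5620 * 0.01 = 0.00562 m^2
Stretch = 60.7270*1000 * 1822.1940 / (21875.0850e6 * 0.00562) * 1000
Stretch = 900.1 mm


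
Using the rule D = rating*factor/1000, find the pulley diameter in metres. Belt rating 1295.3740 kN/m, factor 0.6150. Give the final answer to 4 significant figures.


D = 1295.3740 * 0.6150 / 1000
D = 0.7967 m


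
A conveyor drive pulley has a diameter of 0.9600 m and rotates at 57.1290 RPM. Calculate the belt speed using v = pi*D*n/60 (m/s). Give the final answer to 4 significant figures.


v = pi * 0.9600 * 57.1290 / 60
v = 2.872 m/s


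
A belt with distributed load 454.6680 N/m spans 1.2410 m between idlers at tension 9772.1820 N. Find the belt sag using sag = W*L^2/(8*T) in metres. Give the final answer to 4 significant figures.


sag = 454.6680 * 1.2410^2 / (8 * 9772.1820)
sag = 0.008957 m


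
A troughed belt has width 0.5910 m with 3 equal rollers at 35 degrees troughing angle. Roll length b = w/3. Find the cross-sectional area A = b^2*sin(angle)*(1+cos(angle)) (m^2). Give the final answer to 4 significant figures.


b = 0.5910/3 = 0.197 m
A = 0.197^2 * sin(35 deg) * (1 + cos(35 deg))
A = 0.04049 m^2


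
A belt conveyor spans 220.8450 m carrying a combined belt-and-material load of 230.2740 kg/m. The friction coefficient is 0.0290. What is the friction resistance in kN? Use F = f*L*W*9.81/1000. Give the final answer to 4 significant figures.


F = 0.0290 * 220.8450 * 230.2740 * 9.81 / 1000
F = 14.47 kN


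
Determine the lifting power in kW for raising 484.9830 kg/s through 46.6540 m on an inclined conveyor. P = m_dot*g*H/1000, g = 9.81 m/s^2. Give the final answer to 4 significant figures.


P = 484.9830 * 9.81 * 46.6540 / 1000
P = 222.0 kW


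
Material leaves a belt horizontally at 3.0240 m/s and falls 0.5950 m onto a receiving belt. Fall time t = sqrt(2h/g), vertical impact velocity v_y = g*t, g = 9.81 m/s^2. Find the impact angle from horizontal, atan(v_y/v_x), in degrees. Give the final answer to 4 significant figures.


t = sqrt(2*0.5950/9.81) = 0.348288 s
v_y = 9.81 * 0.348288 = 3.41671 m/s
angle = atan(3.41671 / 3.0240) = 48.49 deg


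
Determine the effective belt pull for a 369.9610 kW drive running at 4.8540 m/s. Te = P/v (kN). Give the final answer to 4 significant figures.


Te = P / v = 369.9610 / 4.8540
Te = 76.22 kN


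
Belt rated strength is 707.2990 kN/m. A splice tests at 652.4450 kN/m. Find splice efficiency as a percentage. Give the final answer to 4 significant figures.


Eff = 652.4450 / 707.2990 * 100
Eff = 92.24 %


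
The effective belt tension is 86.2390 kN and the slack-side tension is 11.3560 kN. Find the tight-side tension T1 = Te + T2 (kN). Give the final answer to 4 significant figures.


T1 = Te + T2 = 86.2390 + 11.3560
T1 = 97.59 kN


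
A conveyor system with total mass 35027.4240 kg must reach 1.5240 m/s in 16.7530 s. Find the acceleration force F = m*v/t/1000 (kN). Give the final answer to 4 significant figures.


F = 35027.4240 * 1.5240 / 16.7530 / 1000
F = 3.186 kN


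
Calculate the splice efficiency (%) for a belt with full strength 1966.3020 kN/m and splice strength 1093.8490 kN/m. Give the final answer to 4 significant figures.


Eff = 1093.8490 / 1966.3020 * 100
Eff = 55.63 %


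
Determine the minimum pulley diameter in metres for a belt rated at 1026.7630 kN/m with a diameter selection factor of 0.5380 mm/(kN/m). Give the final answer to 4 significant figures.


D = 1026.7630 * 0.5380 / 1000
D = 0.5524 m


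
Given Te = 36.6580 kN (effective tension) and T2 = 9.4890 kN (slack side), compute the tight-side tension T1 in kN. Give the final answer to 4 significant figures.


T1 = Te + T2 = 36.6580 + 9.4890
T1 = 46.15 kN


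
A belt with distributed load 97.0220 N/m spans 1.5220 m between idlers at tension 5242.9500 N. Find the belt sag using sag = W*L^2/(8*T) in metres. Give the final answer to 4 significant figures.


sag = 97.0220 * 1.5220^2 / (8 * 5242.9500)
sag = 0.005358 m


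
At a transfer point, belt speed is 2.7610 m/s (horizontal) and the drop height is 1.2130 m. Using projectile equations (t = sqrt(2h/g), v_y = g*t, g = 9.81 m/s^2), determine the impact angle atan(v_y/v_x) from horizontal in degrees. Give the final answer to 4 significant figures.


t = sqrt(2*1.2130/9.81) = 0.497291 s
v_y = 9.81 * 0.497291 = 4.87842 m/s
angle = atan(4.87842 / 2.7610) = 60.49 deg


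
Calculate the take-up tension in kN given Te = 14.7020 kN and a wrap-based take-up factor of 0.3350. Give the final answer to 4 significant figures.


T_tu = 14.7020 * 0.3350
T_tu = 4.925 kN


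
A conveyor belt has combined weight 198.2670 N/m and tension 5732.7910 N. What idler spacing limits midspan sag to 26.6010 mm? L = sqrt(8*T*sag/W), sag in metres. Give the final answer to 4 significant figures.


sag = 26.6010/1000 = 0.026601 m
L = sqrt(8 * 5732.7910 * 0.026601 / 198.2670)
L = 2.481 m


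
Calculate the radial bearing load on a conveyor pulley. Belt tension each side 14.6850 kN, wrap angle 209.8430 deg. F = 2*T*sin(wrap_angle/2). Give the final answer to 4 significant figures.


F = 2 * 14.6850 * sin(209.8430/2 deg)
F = 28.38 kN


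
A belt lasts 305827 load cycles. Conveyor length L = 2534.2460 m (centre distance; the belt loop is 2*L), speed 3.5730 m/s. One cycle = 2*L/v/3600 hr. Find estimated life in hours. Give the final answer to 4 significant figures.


cycle_time = 2 * 2534.2460 / 3.5730 / 3600 = 0.394043 hr
life = 305827 * 0.394043 = 120500 hours


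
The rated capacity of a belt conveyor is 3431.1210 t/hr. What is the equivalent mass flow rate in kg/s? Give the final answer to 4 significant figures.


m_dot = 3431.1210 * 1000 / 3600
m_dot = 953.1 kg/s


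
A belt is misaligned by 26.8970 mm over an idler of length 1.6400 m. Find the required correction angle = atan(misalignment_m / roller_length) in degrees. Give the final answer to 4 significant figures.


misalign_m = 26.8970 / 1000 = 0.026897 m
angle = atan(0.026897 / 1.6400)
angle = 0.9396 deg


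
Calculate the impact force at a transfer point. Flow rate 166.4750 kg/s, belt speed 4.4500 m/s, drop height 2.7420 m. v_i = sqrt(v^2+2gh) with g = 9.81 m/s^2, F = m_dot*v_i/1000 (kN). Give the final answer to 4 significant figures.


v_i = sqrt(4.4500^2 + 2*9.81*2.7420) = 8.57908 m/s
F = 166.4750 * 8.57908 / 1000
F = 1.428 kN


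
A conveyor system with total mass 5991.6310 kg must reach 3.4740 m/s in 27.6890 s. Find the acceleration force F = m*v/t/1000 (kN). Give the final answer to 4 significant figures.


F = 5991.6310 * 3.4740 / 27.6890 / 1000
F = 0.7517 kN


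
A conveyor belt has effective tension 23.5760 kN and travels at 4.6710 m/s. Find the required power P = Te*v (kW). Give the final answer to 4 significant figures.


P = Te * v = 23.5760 * 4.6710
P = 110.1 kW


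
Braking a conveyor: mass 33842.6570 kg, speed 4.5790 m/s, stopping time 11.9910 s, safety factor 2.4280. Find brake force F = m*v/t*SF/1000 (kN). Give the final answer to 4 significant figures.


F = 33842.6570 * 4.5790 / 11.9910 * 2.4280 / 1000
F = 31.38 kN


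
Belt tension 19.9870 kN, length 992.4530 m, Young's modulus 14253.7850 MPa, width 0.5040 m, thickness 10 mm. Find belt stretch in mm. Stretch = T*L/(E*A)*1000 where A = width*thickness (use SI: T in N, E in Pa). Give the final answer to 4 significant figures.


A = 0.5040 * 0.01 = 0.00504 m^2
Stretch = 19.9870*1000 * 992.4530 / (14253.7850e6 * 0.00504) * 1000
Stretch = 276.1 mm


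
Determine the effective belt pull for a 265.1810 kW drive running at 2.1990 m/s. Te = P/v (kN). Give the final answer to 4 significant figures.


Te = P / v = 265.1810 / 2.1990
Te = 120.6 kN


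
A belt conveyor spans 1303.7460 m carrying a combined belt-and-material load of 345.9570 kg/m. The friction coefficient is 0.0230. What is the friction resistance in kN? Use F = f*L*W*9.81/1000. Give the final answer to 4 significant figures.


F = 0.0230 * 1303.7460 * 345.9570 * 9.81 / 1000
F = 101.8 kN


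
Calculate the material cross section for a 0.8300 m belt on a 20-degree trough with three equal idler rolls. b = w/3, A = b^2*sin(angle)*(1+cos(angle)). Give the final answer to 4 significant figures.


b = 0.8300/3 = 0.276667 m
A = 0.276667^2 * sin(20 deg) * (1 + cos(20 deg))
A = 0.05078 m^2


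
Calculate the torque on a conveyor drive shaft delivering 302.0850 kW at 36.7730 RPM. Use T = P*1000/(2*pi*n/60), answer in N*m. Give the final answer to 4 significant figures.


omega = 2*pi*36.7730/60 = 3.85086 rad/s
T = 302.0850*1000 / 3.85086
T = 78450 N*m


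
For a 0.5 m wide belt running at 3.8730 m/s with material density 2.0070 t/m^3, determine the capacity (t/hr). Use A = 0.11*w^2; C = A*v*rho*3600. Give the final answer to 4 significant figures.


A = 0.11 * 0.5^2 = 0.0275 m^2
C = 0.0275 * 3.8730 * 2.0070 * 3600
C = 769.5 t/hr


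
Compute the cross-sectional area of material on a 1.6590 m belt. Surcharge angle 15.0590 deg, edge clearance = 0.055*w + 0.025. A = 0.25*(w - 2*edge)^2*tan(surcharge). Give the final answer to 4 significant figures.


edge = 0.055*1.6590 + 0.025 = 0.116245 m
ew = 1.6590 - 2*0.116245 = 1.42651 m
A = 0.25 * 1.42651^2 * tan(15.0590 deg)
A = 0.1369 m^2


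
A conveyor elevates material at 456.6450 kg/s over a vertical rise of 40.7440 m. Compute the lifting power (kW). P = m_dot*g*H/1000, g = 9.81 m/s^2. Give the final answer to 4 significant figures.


P = 456.6450 * 9.81 * 40.7440 / 1000
P = 182.5 kW


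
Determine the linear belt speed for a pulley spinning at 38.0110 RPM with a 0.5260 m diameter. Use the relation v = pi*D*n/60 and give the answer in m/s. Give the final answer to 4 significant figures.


v = pi * 0.5260 * 38.0110 / 60
v = 1.047 m/s


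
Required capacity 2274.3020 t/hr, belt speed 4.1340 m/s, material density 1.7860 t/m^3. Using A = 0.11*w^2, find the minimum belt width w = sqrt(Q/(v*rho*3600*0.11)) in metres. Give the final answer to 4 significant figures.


A_req = 2274.3020 / (4.1340 * 1.7860 * 3600) = 0.0855645 m^2
w = sqrt(0.0855645 / 0.11)
w = 0.8820 m


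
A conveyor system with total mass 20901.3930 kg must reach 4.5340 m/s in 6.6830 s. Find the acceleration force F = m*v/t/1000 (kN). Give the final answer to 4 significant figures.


F = 20901.3930 * 4.5340 / 6.6830 / 1000
F = 14.18 kN


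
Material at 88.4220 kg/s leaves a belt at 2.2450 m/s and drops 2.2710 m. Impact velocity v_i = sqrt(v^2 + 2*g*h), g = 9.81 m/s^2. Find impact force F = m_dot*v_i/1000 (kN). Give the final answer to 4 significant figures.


v_i = sqrt(2.2450^2 + 2*9.81*2.2710) = 7.04252 m/s
F = 88.4220 * 7.04252 / 1000
F = 0.6227 kN


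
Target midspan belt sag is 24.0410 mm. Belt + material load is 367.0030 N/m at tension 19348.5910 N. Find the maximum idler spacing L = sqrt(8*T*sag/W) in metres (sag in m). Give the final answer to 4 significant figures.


sag = 24.0410/1000 = 0.024041 m
L = sqrt(8 * 19348.5910 * 0.024041 / 367.0030)
L = 3.184 m


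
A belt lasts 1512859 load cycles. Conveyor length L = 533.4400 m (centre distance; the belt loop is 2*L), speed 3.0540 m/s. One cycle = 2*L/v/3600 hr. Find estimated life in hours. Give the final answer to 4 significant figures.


cycle_time = 2 * 533.4400 / 3.0540 / 3600 = 0.0970385 hr
life = 1512859 * 0.0970385 = 146800 hours


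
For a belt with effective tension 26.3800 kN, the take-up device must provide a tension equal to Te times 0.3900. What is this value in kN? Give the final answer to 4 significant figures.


T_tu = 26.3800 * 0.3900
T_tu = 10.29 kN


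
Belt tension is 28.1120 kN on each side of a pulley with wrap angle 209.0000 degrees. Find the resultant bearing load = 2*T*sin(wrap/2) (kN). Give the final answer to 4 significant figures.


F = 2 * 28.1120 * sin(209.0000/2 deg)
F = 54.43 kN


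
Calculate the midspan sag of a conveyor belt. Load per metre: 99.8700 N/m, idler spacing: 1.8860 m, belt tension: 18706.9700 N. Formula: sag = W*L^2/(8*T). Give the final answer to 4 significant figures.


sag = 99.8700 * 1.8860^2 / (8 * 18706.9700)
sag = 0.002374 m


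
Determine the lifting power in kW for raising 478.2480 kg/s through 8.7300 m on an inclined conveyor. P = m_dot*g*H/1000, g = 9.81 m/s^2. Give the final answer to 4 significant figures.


P = 478.2480 * 9.81 * 8.7300 / 1000
P = 40.96 kW


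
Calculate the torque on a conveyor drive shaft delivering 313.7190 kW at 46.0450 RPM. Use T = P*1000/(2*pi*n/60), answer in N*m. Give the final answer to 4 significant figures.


omega = 2*pi*46.0450/60 = 4.82182 rad/s
T = 313.7190*1000 / 4.82182
T = 65060 N*m


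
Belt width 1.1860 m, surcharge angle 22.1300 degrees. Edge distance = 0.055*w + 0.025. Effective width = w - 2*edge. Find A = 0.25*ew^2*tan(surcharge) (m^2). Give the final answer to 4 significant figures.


edge = 0.055*1.1860 + 0.025 = 0.09023 m
ew = 1.1860 - 2*0.09023 = 1.00554 m
A = 0.25 * 1.00554^2 * tan(22.1300 deg)
A = 0.1028 m^2


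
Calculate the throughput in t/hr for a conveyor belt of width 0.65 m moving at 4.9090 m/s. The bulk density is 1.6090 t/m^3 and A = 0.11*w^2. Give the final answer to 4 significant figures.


A = 0.11 * 0.65^2 = 0.046475 m^2
C = 0.046475 * 4.9090 * 1.6090 * 3600
C = 1322 t/hr
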